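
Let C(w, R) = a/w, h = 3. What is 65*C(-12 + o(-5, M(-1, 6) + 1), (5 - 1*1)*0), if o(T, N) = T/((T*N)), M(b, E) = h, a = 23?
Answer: -5980/47 ≈ -127.23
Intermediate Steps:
M(b, E) = 3
o(T, N) = 1/N (o(T, N) = T/((N*T)) = T*(1/(N*T)) = 1/N)
C(w, R) = 23/w
65*C(-12 + o(-5, M(-1, 6) + 1), (5 - 1*1)*0) = 65*(23/(-12 + 1/(3 + 1))) = 65*(23/(-12 + 1/4)) = 65*(23/(-12 + ¼)) = 65*(23/(-47/4)) = 65*(23*(-4/47)) = 65*(-92/47) = -5980/47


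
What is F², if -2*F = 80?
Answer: 1600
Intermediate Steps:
F = -40 (F = -½*80 = -40)
F² = (-40)² = 1600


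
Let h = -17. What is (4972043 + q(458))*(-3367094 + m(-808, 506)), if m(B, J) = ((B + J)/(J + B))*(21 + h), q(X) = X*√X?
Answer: -16741316264870 - 1542127220*√458 ≈ -1.6774e+13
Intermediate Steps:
q(X) = X^(3/2)
m(B, J) = 4 (m(B, J) = ((B + J)/(J + B))*(21 - 17) = ((B + J)/(B + J))*4 = 1*4 = 4)
(4972043 + q(458))*(-3367094 + m(-808, 506)) = (4972043 + 458^(3/2))*(-3367094 + 4) = (4972043 + 458*√458)*(-3367090) = -16741316264870 - 1542127220*√458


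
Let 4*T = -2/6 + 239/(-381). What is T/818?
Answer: -61/207772 ≈ -0.00029359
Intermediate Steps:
T = -61/254 (T = (-2/6 + 239/(-381))/4 = (-2*1/6 + 239*(-1/381))/4 = (-1/3 - 239/381)/4 = (1/4)*(-122/127) = -61/254 ≈ -0.24016)
T/818 = -61/254/818 = -61/254*1/818 = -61/207772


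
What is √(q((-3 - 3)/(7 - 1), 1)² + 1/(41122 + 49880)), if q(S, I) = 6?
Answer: √298129195146/91002 ≈ 6.0000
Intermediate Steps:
√(q((-3 - 3)/(7 - 1), 1)² + 1/(41122 + 49880)) = √(6² + 1/(41122 + 49880)) = √(36 + 1/91002) = √(3276073/91002) = √298129195146/91002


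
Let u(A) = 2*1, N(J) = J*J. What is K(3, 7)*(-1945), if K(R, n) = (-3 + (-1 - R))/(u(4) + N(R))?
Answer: 13615/11 ≈ 1237.7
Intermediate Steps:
N(J) = J**2
u(A) = 2
K(R, n) = (-4 - R)/(2 + R**2) (K(R, n) = (-3 + (-1 - R))/(2 + R**2) = (-4 - R)/(2 + R**2))
K(3, 7)*(-1945) = ((-4 - 1*3)/(2 + 3**2))*(-1945) = ((-4 - 3)/(2 + 9))*(-1945) = (-7/11)*(-1945) = ((1/11)*(-7))*(-1945) = -7/11*(-1945) = 13615/11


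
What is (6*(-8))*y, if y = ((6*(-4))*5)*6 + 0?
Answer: 34560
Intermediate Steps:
y = -720 (y = -24*5*6 + 0 = -120*6 + 0 = -720 + 0 = -720)
(6*(-8))*y = (6*(-8))*(-720) = -48*(-720) = 34560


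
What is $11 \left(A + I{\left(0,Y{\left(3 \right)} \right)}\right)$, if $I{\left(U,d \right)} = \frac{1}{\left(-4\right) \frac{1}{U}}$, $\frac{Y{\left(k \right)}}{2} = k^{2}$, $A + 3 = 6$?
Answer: $33$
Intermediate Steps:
$A = 3$ ($A = -3 + 6 = 3$)
$Y{\left(k \right)} = 2 k^{2}$
$I{\left(U,d \right)} = - \frac{U}{4}$
$11 \left(A + I{\left(0,Y{\left(3 \right)} \right)}\right) = 11 \left(3 - 0\right) = 11 \left(3 + 0\right) = 11 \cdot 3 = 33$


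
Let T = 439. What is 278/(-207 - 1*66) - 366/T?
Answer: -221960/119847 ≈ -1.8520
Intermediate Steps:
278/(-207 - 1*66) - 366/T = 278/(-207 - 1*66) - 366/439 = 278/(-207 - 66) - 366*1/439 = 278/(-273) - 366/439 = 278*(-1/273) - 366/439 = -278/273 - 366/439 = -221960/119847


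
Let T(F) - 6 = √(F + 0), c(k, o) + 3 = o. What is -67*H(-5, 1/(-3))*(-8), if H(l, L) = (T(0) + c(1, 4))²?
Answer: 26264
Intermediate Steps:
c(k, o) = -3 + o
T(F) = 6 + √F (T(F) = 6 + √(F + 0) = 6 + √F)
H(l, L) = 49 (H(l, L) = ((6 + √0) + (-3 + 4))² = ((6 + 0) + 1)² = (6 + 1)² = 7² = 49)
-67*H(-5, 1/(-3))*(-8) = -67*49*(-8) = -3283*(-8) = 26264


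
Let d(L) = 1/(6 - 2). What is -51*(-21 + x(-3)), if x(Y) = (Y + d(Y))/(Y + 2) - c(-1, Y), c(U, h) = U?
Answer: 3519/4 ≈ 879.75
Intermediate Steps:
d(L) = ¼ (d(L) = 1/4 = ¼)
x(Y) = 1 + (¼ + Y)/(2 + Y) (x(Y) = (Y + ¼)/(Y + 2) - 1*(-1) = (¼ + Y)/(2 + Y) + 1 = 1 + (¼ + Y)/(2 + Y))
-51*(-21 + x(-3)) = -51*(-21 + (9 + 8*(-3))/(4*(2 - 3))) = -51*(-21 + (¼)*(9 - 24)/(-1)) = -51*(-21 + (¼)*(-1)*(-15)) = -51*(-21 + 15/4) = -51*(-69/4) = 3519/4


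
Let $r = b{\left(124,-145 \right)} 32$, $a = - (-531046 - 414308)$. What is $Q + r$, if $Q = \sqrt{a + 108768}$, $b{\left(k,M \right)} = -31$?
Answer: $-992 + \sqrt{1054122} \approx 34.704$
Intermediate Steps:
$a = 945354$ ($a = \left(-1\right) \left(-945354\right) = 945354$)
$Q = \sqrt{1054122}$ ($Q = \sqrt{945354 + 108768} = \sqrt{1054122} \approx 1026.7$)
$r = -992$ ($r = \left(-31\right) 32 = -992$)
$Q + r = \sqrt{1054122} - 992 = -992 + \sqrt{1054122}$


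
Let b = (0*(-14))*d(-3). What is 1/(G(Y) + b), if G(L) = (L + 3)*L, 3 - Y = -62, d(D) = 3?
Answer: 1/4420 ≈ 0.00022624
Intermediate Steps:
Y = 65 (Y = 3 - 1*(-62) = 3 + 62 = 65)
G(L) = L*(3 + L) (G(L) = (3 + L)*L = L*(3 + L))
b = 0 (b = (0*(-14))*3 = 0*3 = 0)
1/(G(Y) + b) = 1/(65*(3 + 65) + 0) = 1/(65*68 + 0) = 1/(4420 + 0) = 1/4420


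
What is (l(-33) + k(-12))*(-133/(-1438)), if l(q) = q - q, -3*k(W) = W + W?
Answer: 532/719 ≈ 0.73992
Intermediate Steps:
k(W) = -2*W/3 (k(W) = -(W + W)/3 = -2*W/3)
l(q) = 0
(l(-33) + k(-12))*(-133/(-1438)) = (0 - 2/3*(-12))*(-133/(-1438)) = (0 + 8)*(-133*(-1/1438)) = 8*(133/1438) = 532/719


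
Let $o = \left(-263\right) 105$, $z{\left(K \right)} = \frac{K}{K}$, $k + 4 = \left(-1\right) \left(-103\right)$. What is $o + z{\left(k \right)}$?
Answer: $-27614$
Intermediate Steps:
$k = 99$ ($k = -4 - -103 = -4 + 103 = 99$)
$z{\left(K \right)} = 1$
$o = -27615$
$o + z{\left(k \right)} = -27615 + 1 = -27614$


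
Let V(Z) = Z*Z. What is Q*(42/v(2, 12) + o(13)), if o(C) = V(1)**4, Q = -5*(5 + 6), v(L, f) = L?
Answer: -1210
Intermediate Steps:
V(Z) = Z**2
Q = -55 (Q = -5*11 = -55)
o(C) = 1 (o(C) = (1**2)**4 = 1**4 = 1)
Q*(42/v(2, 12) + o(13)) = -55*(42/2 + 1) = -55*(42*(1/2) + 1) = -55*(21 + 1) = -55*22 = -1210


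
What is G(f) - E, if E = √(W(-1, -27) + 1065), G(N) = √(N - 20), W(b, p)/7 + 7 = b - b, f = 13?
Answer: -2*√254 + I*√7 ≈ -31.875 + 2.6458*I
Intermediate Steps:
W(b, p) = -49 (W(b, p) = -49 + 7*(b - b) = -49 + 7*0 = -49 + 0 = -49)
G(N) = √(-20 + N)
E = 2*√254 (E = √(-49 + 1065) = √1016 = 2*√254 ≈ 31.875)
G(f) - E = √(-20 + 13) - 2*√254 = √(-7) - 2*√254 = I*√7 - 2*√254 = -2*√254 + I*√7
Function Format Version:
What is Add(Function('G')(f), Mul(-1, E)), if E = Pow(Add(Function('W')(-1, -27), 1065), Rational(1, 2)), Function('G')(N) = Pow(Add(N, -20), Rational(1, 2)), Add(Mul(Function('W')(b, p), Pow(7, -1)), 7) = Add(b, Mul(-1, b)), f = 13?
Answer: Add(Mul(-2, Pow(254, Rational(1, 2))), Mul(I, Pow(7, Rational(1, 2)))) ≈ Add(-31.875, Mul(2.6458, I))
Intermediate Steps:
Function('W')(b, p) = -49 (Function('W')(b, p) = Add(-49, Mul(7, Add(b, Mul(-1, b)))) = Add(-49, Mul(7, 0)) = Add(-49, 0) = -49)
Function('G')(N) = Pow(Add(-20, N), Rational(1, 2))
E = Mul(2, Pow(254, Rational(1, 2))) (E = Pow(Add(-49, 1065), Rational(1, 2)) = Pow(1016, Rational(1, 2)) = Mul(2, Pow(254, Rational(1, 2))) ≈ 31.875)
Add(Function('G')(f), Mul(-1, E)) = Add(Pow(Add(-20, 13), Rational(1, 2)), Mul(-1, Mul(2, Pow(254, Rational(1, 2))))) = Add(Pow(-7, Rational(1, 2)), Mul(-2, Pow(254, Rational(1, 2)))) = Add(Mul(I, Pow(7, Rational(1, 2))), Mul(-2, Pow(254, Rational(1, 2)))) = Add(Mul(-2, Pow(254, Rational(1, 2))), Mul(I, Pow(7, Rational(1, 2))))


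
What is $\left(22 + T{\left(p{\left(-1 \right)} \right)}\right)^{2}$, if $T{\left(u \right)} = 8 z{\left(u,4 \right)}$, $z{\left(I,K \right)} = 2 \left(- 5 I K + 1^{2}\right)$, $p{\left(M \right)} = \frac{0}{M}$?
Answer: $1444$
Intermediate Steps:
$p{\left(M \right)} = 0$
$z{\left(I,K \right)} = 2 - 10 I K$ ($z{\left(I,K \right)} = 2 \left(- 5 I K + 1\right) = 2 \left(1 - 5 I K\right) = 2 - 10 I K$)
$T{\left(u \right)} = 16 - 320 u$ ($T{\left(u \right)} = 8 \left(2 - 10 u 4\right) = 8 \left(2 - 40 u\right) = 16 - 320 u$)
$\left(22 + T{\left(p{\left(-1 \right)} \right)}\right)^{2} = \left(22 + \left(16 - 0\right)\right)^{2} = \left(22 + \left(16 + 0\right)\right)^{2} = \left(22 + 16\right)^{2} = 38^{2} = 1444$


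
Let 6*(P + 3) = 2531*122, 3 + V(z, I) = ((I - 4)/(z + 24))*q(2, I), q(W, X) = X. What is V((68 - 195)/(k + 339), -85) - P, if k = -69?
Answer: -974718373/19059 ≈ -51142.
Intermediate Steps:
V(z, I) = -3 + I*(-4 + I)/(24 + z) (V(z, I) = -3 + ((I - 4)/(z + 24))*I = -3 + ((-4 + I)/(24 + z))*I = -3 + I*(-4 + I)/(24 + z))
P = 154382/3 (P = -3 + (2531*122)/6 = -3 + (⅙)*308782 = -3 + 154391/3 = 154382/3 ≈ 51461.)
V((68 - 195)/(k + 339), -85) - P = (-72 + (-85)² - 4*(-85) - 3*(68 - 195)/(-69 + 339))/(24 + (68 - 195)/(-69 + 339)) - 1*154382/3 = (-72 + 7225 + 340 - (-381)/270)/(24 - 127/270) - 154382/3 = (-72 + 7225 + 340 - (-381)/270)/(24 - 127*1/270) - 154382/3 = (-72 + 7225 + 340 - 3*(-127/270))/(24 - 127/270) - 154382/3 = (-72 + 7225 + 340 + 127/90)/(6353/270) - 154382/3 = (270/6353)*(674497/90) - 154382/3 = 2023491/6353 - 154382/3 = -974718373/19059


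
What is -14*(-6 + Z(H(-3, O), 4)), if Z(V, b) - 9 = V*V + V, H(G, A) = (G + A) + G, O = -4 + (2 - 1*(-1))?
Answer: -630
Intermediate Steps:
O = -1 (O = -4 + (2 + 1) = -4 + 3 = -1)
H(G, A) = A + 2*G (H(G, A) = (A + G) + G = A + 2*G)
Z(V, b) = 9 + V + V² (Z(V, b) = 9 + (V*V + V) = 9 + (V² + V) = 9 + (V + V²) = 9 + V + V²)
-14*(-6 + Z(H(-3, O), 4)) = -14*(-6 + (9 + (-1 + 2*(-3)) + (-1 + 2*(-3))²)) = -14*(-6 + (9 + (-1 - 6) + (-1 - 6)²)) = -14*(-6 + (9 - 7 + (-7)²)) = -14*(-6 + (9 - 7 + 49)) = -14*(-6 + 51) = -14*45 = -630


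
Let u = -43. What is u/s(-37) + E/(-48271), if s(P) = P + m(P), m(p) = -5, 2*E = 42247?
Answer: 594233/1013691 ≈ 0.58621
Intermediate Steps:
E = 42247/2 (E = (1/2)*42247 = 42247/2 ≈ 21124.)
s(P) = -5 + P (s(P) = P - 5 = -5 + P)
u/s(-37) + E/(-48271) = -43/(-5 - 37) + (42247/2)/(-48271) = -43/(-42) + (42247/2)*(-1/48271) = -43*(-1/42) - 42247/96542 = 43/42 - 42247/96542 = 594233/1013691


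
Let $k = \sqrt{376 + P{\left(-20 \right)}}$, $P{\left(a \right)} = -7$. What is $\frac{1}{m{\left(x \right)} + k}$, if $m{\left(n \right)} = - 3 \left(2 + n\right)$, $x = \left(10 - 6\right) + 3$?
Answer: $- \frac{3}{40} - \frac{\sqrt{41}}{120} \approx -0.12836$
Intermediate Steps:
$x = 7$ ($x = 4 + 3 = 7$)
$m{\left(n \right)} = -6 - 3 n$
$k = 3 \sqrt{41}$ ($k = \sqrt{376 - 7} = \sqrt{369} = 3 \sqrt{41} \approx 19.209$)
$\frac{1}{m{\left(x \right)} + k} = \frac{1}{\left(-6 - 21\right) + 3 \sqrt{41}} = \frac{1}{-27 + 3 \sqrt{41}}$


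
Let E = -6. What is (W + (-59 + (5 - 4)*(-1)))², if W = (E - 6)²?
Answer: 7056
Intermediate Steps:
W = 144 (W = (-6 - 6)² = (-12)² = 144)
(W + (-59 + (5 - 4)*(-1)))² = (144 + (-59 + (5 - 4)*(-1)))² = (144 + (-59 + 1*(-1)))² = (144 + (-59 - 1))² = (144 - 60)² = 84² = 7056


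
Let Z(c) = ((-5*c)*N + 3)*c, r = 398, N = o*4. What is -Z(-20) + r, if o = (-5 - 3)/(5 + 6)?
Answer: -58962/11 ≈ -5360.2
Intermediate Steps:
o = -8/11 ≈ -0.72727
N = -32/11 (N = -8/11*4 = -32/11 ≈ -2.9091)
Z(c) = c*(3 + 160*c/11) (Z(c) = (-5*c*(-32/11) + 3)*c = (160*c/11 + 3)*c = (3 + 160*c/11)*c = c*(3 + 160*c/11))
-Z(-20) + r = -(-20)*(33 + 160*(-20))/11 + 398 = -(-20)*(33 - 3200)/11 + 398 = -(-20)*(-3167)/11 + 398 = -1*63340/11 + 398 = -63340/11 + 398 = -58962/11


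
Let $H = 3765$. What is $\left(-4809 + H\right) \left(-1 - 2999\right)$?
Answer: $3132000$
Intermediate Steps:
$\left(-4809 + H\right) \left(-1 - 2999\right) = \left(-4809 + 3765\right) \left(-1 - 2999\right) = \left(-1044\right) \left(-3000\right) = 3132000$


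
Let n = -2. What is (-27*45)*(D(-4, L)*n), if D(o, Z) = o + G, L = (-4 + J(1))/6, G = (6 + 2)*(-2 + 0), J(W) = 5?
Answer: -48600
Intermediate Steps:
G = -16 (G = 8*(-2) = -16)
L = ⅙ (L = (-4 + 5)/6 = 1*(⅙) = ⅙ ≈ 0.16667)
D(o, Z) = -16 + o (D(o, Z) = o - 16 = -16 + o)
(-27*45)*(D(-4, L)*n) = (-27*45)*((-16 - 4)*(-2)) = -(-24300)*(-2) = -1215*40 = -48600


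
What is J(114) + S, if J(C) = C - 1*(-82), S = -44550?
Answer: -44354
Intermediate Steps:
J(C) = 82 + C (J(C) = C + 82 = 82 + C)
J(114) + S = (82 + 114) - 44550 = 196 - 44550 = -44354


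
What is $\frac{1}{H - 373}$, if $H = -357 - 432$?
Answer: $- \frac{1}{1162} \approx -0.00086058$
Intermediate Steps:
$H = -789$
$\frac{1}{H - 373} = \frac{1}{-789 - 373} = \frac{1}{-1162} = - \frac{1}{1162}$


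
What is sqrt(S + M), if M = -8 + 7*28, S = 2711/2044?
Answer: sqrt(197748313)/1022 ≈ 13.760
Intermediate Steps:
S = 2711/2044 (S = 2711*(1/2044) = 2711/2044 ≈ 1.3263)
M = 188 (M = -8 + 196 = 188)
sqrt(S + M) = sqrt(2711/2044 + 188) = sqrt(386983/2044) = sqrt(197748313)/1022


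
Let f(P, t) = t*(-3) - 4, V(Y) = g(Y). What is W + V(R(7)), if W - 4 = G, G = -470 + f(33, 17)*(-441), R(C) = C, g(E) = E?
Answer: 23796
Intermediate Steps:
V(Y) = Y
f(P, t) = -4 - 3*t (f(P, t) = -3*t - 4 = -4 - 3*t)
G = 23785 (G = -470 + (-4 - 3*17)*(-441) = -470 + (-4 - 51)*(-441) = -470 - 55*(-441) = -470 + 24255 = 23785)
W = 23789 (W = 4 + 23785 = 23789)
W + V(R(7)) = 23789 + 7 = 23796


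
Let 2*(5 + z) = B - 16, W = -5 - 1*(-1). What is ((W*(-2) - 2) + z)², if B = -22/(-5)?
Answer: 576/25 ≈ 23.040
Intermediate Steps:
B = 22/5 (B = -22*(-⅕) = 22/5 ≈ 4.4000)
W = -4 (W = -5 + 1 = -4)
z = -54/5 (z = -5 + (22/5 - 16)/2 = -5 + (½)*(-58/5) = -5 - 29/5 = -54/5 ≈ -10.800)
((W*(-2) - 2) + z)² = ((-4*(-2) - 2) - 54/5)² = ((8 - 2) - 54/5)² = (6 - 54/5)² = (-24/5)² = 576/25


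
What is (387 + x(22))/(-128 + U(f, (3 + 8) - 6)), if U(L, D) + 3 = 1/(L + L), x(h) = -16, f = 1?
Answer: -742/261 ≈ -2.8429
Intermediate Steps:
U(L, D) = -3 + 1/(2*L) (U(L, D) = -3 + 1/(L + L) = -3 + 1/(2*L))
(387 + x(22))/(-128 + U(f, (3 + 8) - 6)) = (387 - 16)/(-128 + (-3 + (½)/1)) = 371/(-128 + (-3 + (½)*1)) = 371/(-128 + (-3 + ½)) = 371/(-128 - 5/2) = 371/(-261/2) = 371*(-2/261) = -742/261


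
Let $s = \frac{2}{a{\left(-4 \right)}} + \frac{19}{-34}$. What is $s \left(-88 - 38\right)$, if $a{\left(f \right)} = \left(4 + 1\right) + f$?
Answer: $- \frac{3087}{17} \approx -181.59$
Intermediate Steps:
$a{\left(f \right)} = 5 + f$
$s = \frac{49}{34}$ ($s = \frac{2}{5 - 4} + \frac{19}{-34} = \frac{2}{1} + 19 \left(- \frac{1}{34}\right) = 2 \cdot 1 - \frac{19}{34} = 2 - \frac{19}{34} = \frac{49}{34} \approx 1.4412$)
$s \left(-88 - 38\right) = \frac{49 \left(-88 - 38\right)}{34} = \frac{49}{34} \left(-126\right) = - \frac{3087}{17}$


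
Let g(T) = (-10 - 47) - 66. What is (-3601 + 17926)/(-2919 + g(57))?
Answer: -4775/1014 ≈ -4.7091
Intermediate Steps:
g(T) = -123 (g(T) = -57 - 66 = -123)
(-3601 + 17926)/(-2919 + g(57)) = (-3601 + 17926)/(-2919 - 123) = 14325/(-3042) = 14325*(-1/3042) = -4775/1014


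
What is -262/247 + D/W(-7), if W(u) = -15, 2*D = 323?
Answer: -87641/7410 ≈ -11.827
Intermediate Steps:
D = 323/2 (D = (½)*323 = 323/2 ≈ 161.50)
-262/247 + D/W(-7) = -262/247 + (323/2)/(-15) = -262*1/247 + (323/2)*(-1/15) = -262/247 - 323/30 = -87641/7410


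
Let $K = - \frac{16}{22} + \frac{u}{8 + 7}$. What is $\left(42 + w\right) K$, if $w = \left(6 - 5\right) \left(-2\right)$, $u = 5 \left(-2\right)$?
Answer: $- \frac{1840}{33} \approx -55.758$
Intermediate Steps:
$u = -10$
$w = -2$ ($w = 1 \left(-2\right) = -2$)
$K = - \frac{46}{33}$ ($K = - \frac{16}{22} - \frac{10}{8 + 7} = \left(-16\right) \frac{1}{22} - \frac{10}{15} = - \frac{8}{11} - \frac{2}{3} = - \frac{46}{33} \approx -1.3939$)
$\left(42 + w\right) K = \left(42 - 2\right) \left(- \frac{46}{33}\right) = 40 \left(- \frac{46}{33}\right) = - \frac{1840}{33}$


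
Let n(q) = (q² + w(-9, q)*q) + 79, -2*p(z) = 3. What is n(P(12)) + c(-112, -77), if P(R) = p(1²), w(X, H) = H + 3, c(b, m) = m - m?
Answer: 79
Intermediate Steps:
c(b, m) = 0
p(z) = -3/2 (p(z) = -½*3 = -3/2)
w(X, H) = 3 + H
P(R) = -3/2
n(q) = 79 + q² + q*(3 + q) (n(q) = (q² + (3 + q)*q) + 79 = (q² + q*(3 + q)) + 79 = 79 + q² + q*(3 + q))
n(P(12)) + c(-112, -77) = (79 + (-3/2)² - 3*(3 - 3/2)/2) + 0 = (79 + 9/4 - 3/2*3/2) + 0 = (79 + 9/4 - 9/4) + 0 = 79 + 0 = 79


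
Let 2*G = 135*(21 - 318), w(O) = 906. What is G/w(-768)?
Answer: -13365/604 ≈ -22.127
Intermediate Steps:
G = -40095/2 (G = (135*(21 - 318))/2 = (135*(-297))/2 = (½)*(-40095) = -40095/2 ≈ -20048.)
G/w(-768) = -40095/2/906 = -40095/2*1/906 = -13365/604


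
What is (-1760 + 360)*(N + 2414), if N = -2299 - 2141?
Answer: 2836400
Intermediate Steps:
N = -4440
(-1760 + 360)*(N + 2414) = (-1760 + 360)*(-4440 + 2414) = -1400*(-2026) = 2836400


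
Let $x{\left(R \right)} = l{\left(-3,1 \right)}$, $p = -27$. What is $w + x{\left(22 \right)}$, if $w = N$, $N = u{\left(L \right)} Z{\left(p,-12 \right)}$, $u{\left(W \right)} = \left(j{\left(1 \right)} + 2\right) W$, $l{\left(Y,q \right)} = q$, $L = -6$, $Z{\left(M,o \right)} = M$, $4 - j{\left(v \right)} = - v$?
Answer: $1135$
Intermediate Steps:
$j{\left(v \right)} = 4 + v$ ($j{\left(v \right)} = 4 - - v = 4 + v$)
$x{\left(R \right)} = 1$
$u{\left(W \right)} = 7 W$ ($u{\left(W \right)} = \left(\left(4 + 1\right) + 2\right) W = \left(5 + 2\right) W = 7 W$)
$N = 1134$ ($N = 7 \left(-6\right) \left(-27\right) = \left(-42\right) \left(-27\right) = 1134$)
$w = 1134$
$w + x{\left(22 \right)} = 1134 + 1 = 1135$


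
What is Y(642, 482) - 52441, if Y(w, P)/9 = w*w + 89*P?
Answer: 4043117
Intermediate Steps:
Y(w, P) = 9*w**2 + 801*P (Y(w, P) = 9*(w*w + 89*P) = 9*(w**2 + 89*P) = 9*w**2 + 801*P)
Y(642, 482) - 52441 = (9*642**2 + 801*482) - 52441 = (9*412164 + 386082) - 52441 = (3709476 + 386082) - 52441 = 4095558 - 52441 = 4043117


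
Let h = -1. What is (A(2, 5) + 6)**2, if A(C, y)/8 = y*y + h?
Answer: 39204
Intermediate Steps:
A(C, y) = -8 + 8*y**2 (A(C, y) = 8*(y*y - 1) = 8*(y**2 - 1) = 8*(-1 + y**2) = -8 + 8*y**2)
(A(2, 5) + 6)**2 = ((-8 + 8*5**2) + 6)**2 = ((-8 + 8*25) + 6)**2 = ((-8 + 200) + 6)**2 = (192 + 6)**2 = 198**2 = 39204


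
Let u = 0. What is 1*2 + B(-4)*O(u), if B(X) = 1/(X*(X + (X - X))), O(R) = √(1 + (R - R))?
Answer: 33/16 ≈ 2.0625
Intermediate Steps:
O(R) = 1 (O(R) = √(1 + 0) = √1 = 1)
B(X) = X⁻² (B(X) = 1/(X*(X + 0)) = 1/(X*X) = 1/(X²) = X⁻²)
1*2 + B(-4)*O(u) = 1*2 + 1/(-4)² = 2 + (1/16)*1 = 2 + 1/16 = 33/16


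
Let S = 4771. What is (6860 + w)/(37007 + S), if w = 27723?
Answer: 34583/41778 ≈ 0.82778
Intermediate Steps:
(6860 + w)/(37007 + S) = (6860 + 27723)/(37007 + 4771) = 34583/41778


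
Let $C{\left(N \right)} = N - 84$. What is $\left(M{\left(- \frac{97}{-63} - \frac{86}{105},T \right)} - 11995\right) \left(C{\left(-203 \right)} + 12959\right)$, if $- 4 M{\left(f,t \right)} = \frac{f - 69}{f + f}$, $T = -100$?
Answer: $- \frac{34470076608}{227} \approx -1.5185 \cdot 10^{8}$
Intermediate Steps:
$C{\left(N \right)} = -84 + N$
$M{\left(f,t \right)} = - \frac{-69 + f}{8 f}$ ($M{\left(f,t \right)} = - \frac{\left(f - 69\right) \frac{1}{f + f}}{4} = - \frac{\left(-69 + f\right) \frac{1}{2 f}}{4} = - \frac{\frac{1}{2} \frac{1}{f} \left(-69 + f\right)}{4} = - \frac{-69 + f}{8 f}$)
$\left(M{\left(- \frac{97}{-63} - \frac{86}{105},T \right)} - 11995\right) \left(C{\left(-203 \right)} + 12959\right) = \left(\frac{69 - \left(- \frac{97}{-63} - \frac{86}{105}\right)}{8 \left(- \frac{97}{-63} - \frac{86}{105}\right)} - 11995\right) \left(\left(-84 - 203\right) + 12959\right) = \left(\frac{69 - \left(\left(-97\right) \left(- \frac{1}{63}\right) - \frac{86}{105}\right)}{8 \left(\left(-97\right) \left(- \frac{1}{63}\right) - \frac{86}{105}\right)} - 11995\right) \left(-287 + 12959\right) = \left(\frac{69 - \left(\frac{97}{63} - \frac{86}{105}\right)}{8 \left(\frac{97}{63} - \frac{86}{105}\right)} - 11995\right) 12672 = \left(\frac{69 - \frac{227}{315}}{8 \cdot \frac{227}{315}} - 11995\right) 12672 = \left(\frac{1}{8} \cdot \frac{315}{227} \left(69 - \frac{227}{315}\right) - 11995\right) 12672 = \left(\frac{1}{8} \cdot \frac{315}{227} \cdot \frac{21508}{315} - 11995\right) 12672 = \left(\frac{5377}{454} - 11995\right) 12672 = \left(- \frac{5440353}{454}\right) 12672 = - \frac{34470076608}{227}$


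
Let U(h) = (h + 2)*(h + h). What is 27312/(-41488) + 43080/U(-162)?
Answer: 193463/1120176 ≈ 0.17271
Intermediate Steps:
U(h) = 2*h*(2 + h) (U(h) = (2 + h)*(2*h) = 2*h*(2 + h))
27312/(-41488) + 43080/U(-162) = 27312/(-41488) + 43080/((2*(-162)*(2 - 162))) = 27312*(-1/41488) + 43080/((2*(-162)*(-160))) = -1707/2593 + 43080/51840 = -1707/2593 + 43080*(1/51840) = -1707/2593 + 359/432 = 193463/1120176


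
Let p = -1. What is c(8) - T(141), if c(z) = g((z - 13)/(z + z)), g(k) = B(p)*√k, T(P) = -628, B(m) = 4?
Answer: 628 + I*√5 ≈ 628.0 + 2.2361*I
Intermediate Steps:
g(k) = 4*√k
c(z) = 2*√2*√((-13 + z)/z) (c(z) = 4*√((z - 13)/(z + z)) = 4*√((-13 + z)/((2*z))) = 4*√((-13 + z)*(1/(2*z))) = 4*√((-13 + z)/(2*z)) = 4*(√2*√((-13 + z)/z)/2) = 2*√2*√((-13 + z)/z))
c(8) - T(141) = 2*√2*√((-13 + 8)/8) - 1*(-628) = 2*√2*√((⅛)*(-5)) + 628 = 2*√2*√(-5/8) + 628 = 2*√2*(I*√10/4) + 628 = I*√5 + 628 = 628 + I*√5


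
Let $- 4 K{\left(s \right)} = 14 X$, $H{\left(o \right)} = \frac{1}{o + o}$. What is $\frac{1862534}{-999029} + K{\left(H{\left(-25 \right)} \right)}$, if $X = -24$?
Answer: $\frac{82055902}{999029} \approx 82.136$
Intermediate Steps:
$H{\left(o \right)} = \frac{1}{2 o}$
$K{\left(s \right)} = 84$ ($K{\left(s \right)} = - \frac{14 \left(-24\right)}{4} = \left(- \frac{1}{4}\right) \left(-336\right) = 84$)
$\frac{1862534}{-999029} + K{\left(H{\left(-25 \right)} \right)} = \frac{1862534}{-999029} + 84 = 1862534 \left(- \frac{1}{999029}\right) + 84 = - \frac{1862534}{999029} + 84 = \frac{82055902}{999029}$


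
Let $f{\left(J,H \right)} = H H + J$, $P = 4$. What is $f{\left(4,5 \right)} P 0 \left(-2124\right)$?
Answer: $0$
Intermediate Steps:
$f{\left(J,H \right)} = J + H^{2}$ ($f{\left(J,H \right)} = H^{2} + J = J + H^{2}$)
$f{\left(4,5 \right)} P 0 \left(-2124\right) = \left(4 + 5^{2}\right) 4 \cdot 0 \left(-2124\right) = \left(4 + 25\right) 4 \cdot 0 \left(-2124\right) = 29 \cdot 4 \cdot 0 \left(-2124\right) = 116 \cdot 0 \left(-2124\right) = 0 \left(-2124\right) = 0$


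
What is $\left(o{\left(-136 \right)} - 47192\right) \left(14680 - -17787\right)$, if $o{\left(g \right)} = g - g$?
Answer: $-1532182664$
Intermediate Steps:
$o{\left(g \right)} = 0$
$\left(o{\left(-136 \right)} - 47192\right) \left(14680 - -17787\right) = \left(0 - 47192\right) \left(14680 - -17787\right) = - 47192 \left(14680 + 17787\right) = \left(-47192\right) 32467 = -1532182664$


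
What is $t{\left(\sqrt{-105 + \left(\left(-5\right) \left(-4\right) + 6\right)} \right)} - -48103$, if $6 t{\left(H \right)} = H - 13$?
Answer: $\frac{288605}{6} + \frac{i \sqrt{79}}{6} \approx 48101.0 + 1.4814 i$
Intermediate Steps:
$t{\left(H \right)} = - \frac{13}{6} + \frac{H}{6}$ ($t{\left(H \right)} = \frac{H - 13}{6} = \frac{-13 + H}{6} = - \frac{13}{6} + \frac{H}{6}$)
$t{\left(\sqrt{-105 + \left(\left(-5\right) \left(-4\right) + 6\right)} \right)} - -48103 = \left(- \frac{13}{6} + \frac{\sqrt{-105 + \left(\left(-5\right) \left(-4\right) + 6\right)}}{6}\right) - -48103 = \left(- \frac{13}{6} + \frac{\sqrt{-105 + \left(20 + 6\right)}}{6}\right) + 48103 = \left(- \frac{13}{6} + \frac{\sqrt{-105 + 26}}{6}\right) + 48103 = \left(- \frac{13}{6} + \frac{\sqrt{-79}}{6}\right) + 48103 = \left(- \frac{13}{6} + \frac{i \sqrt{79}}{6}\right) + 48103 = \frac{288605}{6} + \frac{i \sqrt{79}}{6}$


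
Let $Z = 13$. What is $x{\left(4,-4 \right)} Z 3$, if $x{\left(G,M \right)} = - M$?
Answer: $156$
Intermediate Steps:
$x{\left(4,-4 \right)} Z 3 = \left(-1\right) \left(-4\right) 13 \cdot 3 = 4 \cdot 13 \cdot 3 = 52 \cdot 3 = 156$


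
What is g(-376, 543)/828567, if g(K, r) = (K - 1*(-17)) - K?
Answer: 17/828567 ≈ 2.0517e-5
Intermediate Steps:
g(K, r) = 17 (g(K, r) = (K + 17) - K = (17 + K) - K = 17)
g(-376, 543)/828567 = 17/828567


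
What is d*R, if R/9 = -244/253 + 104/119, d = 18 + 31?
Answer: -171612/4301 ≈ -39.901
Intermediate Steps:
d = 49
R = -24516/30107 (R = 9*(-244/253 + 104/119) = 9*(-2724/30107) = -24516/30107 ≈ -0.81430)
d*R = 49*(-24516/30107) = -171612/4301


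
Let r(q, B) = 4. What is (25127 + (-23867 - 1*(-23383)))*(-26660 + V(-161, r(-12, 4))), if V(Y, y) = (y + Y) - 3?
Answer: -660925260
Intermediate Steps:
V(Y, y) = -3 + Y + y (V(Y, y) = (Y + y) - 3 = -3 + Y + y)
(25127 + (-23867 - 1*(-23383)))*(-26660 + V(-161, r(-12, 4))) = (25127 + (-23867 - 1*(-23383)))*(-26660 + (-3 - 161 + 4)) = (25127 + (-23867 + 23383))*(-26660 - 160) = (25127 - 484)*(-26820) = 24643*(-26820) = -660925260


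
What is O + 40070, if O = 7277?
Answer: 47347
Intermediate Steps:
O + 40070 = 7277 + 40070 = 47347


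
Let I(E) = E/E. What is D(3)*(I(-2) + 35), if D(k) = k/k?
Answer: 36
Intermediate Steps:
D(k) = 1
I(E) = 1
D(3)*(I(-2) + 35) = 1*(1 + 35) = 1*36 = 36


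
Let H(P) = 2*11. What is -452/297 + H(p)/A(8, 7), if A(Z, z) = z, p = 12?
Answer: 3370/2079 ≈ 1.6210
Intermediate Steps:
H(P) = 22
-452/297 + H(p)/A(8, 7) = -452/297 + 22/7 = 3370/2079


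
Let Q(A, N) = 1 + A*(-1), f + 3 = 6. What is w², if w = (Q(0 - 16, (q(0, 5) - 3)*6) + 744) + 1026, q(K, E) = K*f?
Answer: 3193369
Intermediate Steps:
f = 3 (f = -3 + 6 = 3)
q(K, E) = 3*K (q(K, E) = K*3 = 3*K)
Q(A, N) = 1 - A
w = 1787 (w = ((1 - (0 - 16)) + 744) + 1026 = ((1 - 1*(-16)) + 744) + 1026 = ((1 + 16) + 744) + 1026 = (17 + 744) + 1026 = 761 + 1026 = 1787)
w² = 1787² = 3193369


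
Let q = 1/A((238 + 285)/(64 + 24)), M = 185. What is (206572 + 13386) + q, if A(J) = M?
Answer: 40692231/185 ≈ 2.1996e+5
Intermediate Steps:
A(J) = 185
q = 1/185 ≈ 0.0054054
(206572 + 13386) + q = (206572 + 13386) + 1/185 = 219958 + 1/185 = 40692231/185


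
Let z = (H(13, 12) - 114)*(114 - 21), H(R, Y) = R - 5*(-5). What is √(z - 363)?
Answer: I*√7431 ≈ 86.203*I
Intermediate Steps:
H(R, Y) = 25 + R (H(R, Y) = R + 25 = 25 + R)
z = -7068 (z = ((25 + 13) - 114)*(114 - 21) = (38 - 114)*93 = -76*93 = -7068)
√(z - 363) = √(-7068 - 363) = √(-7431) = I*√7431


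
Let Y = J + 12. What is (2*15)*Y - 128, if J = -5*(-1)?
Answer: 382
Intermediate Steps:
J = 5
Y = 17 (Y = 5 + 12 = 17)
(2*15)*Y - 128 = (2*15)*17 - 128 = 30*17 - 128 = 510 - 128 = 382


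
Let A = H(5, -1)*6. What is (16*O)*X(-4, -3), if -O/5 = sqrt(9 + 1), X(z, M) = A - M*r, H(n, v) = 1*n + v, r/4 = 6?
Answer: -7680*sqrt(10) ≈ -24286.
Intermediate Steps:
r = 24 (r = 4*6 = 24)
H(n, v) = n + v
A = 24 (A = (5 - 1)*6 = 4*6 = 24)
X(z, M) = 24 - 24*M (X(z, M) = 24 - M*24 = 24 - 24*M)
O = -5*sqrt(10) (O = -5*sqrt(9 + 1) = -5*sqrt(10) ≈ -15.811)
(16*O)*X(-4, -3) = (16*(-5*sqrt(10)))*(24 - 24*(-3)) = (-80*sqrt(10))*(24 + 72) = -80*sqrt(10)*96 = -7680*sqrt(10)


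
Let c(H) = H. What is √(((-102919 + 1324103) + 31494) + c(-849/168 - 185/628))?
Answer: 3*√2689740945010/4396 ≈ 1119.2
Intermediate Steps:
√(((-102919 + 1324103) + 31494) + c(-849/168 - 185/628)) = √(((-102919 + 1324103) + 31494) + (-849/168 - 185/628)) = √((1221184 + 31494) + (-849*1/168 - 185*1/628)) = √(1252678 + (-283/56 - 185/628)) = √(1252678 - 47021/8792) = √(11013497955/8792) = 3*√2689740945010/4396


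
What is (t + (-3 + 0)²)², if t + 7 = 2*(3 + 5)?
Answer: 324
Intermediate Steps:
t = 9 (t = -7 + 2*(3 + 5) = -7 + 2*8 = -7 + 16 = 9)
(t + (-3 + 0)²)² = (9 + (-3 + 0)²)² = (9 + (-3)²)² = (9 + 9)² = 18² = 324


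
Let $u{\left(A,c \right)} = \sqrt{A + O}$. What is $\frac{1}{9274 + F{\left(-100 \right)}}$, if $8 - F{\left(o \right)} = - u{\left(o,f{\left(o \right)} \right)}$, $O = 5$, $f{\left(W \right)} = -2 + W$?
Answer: $\frac{9282}{86155619} - \frac{i \sqrt{95}}{86155619} \approx 0.00010774 - 1.1313 \cdot 10^{-7} i$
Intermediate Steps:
$u{\left(A,c \right)} = \sqrt{5 + A}$ ($u{\left(A,c \right)} = \sqrt{A + 5} = \sqrt{5 + A}$)
$F{\left(o \right)} = 8 + \sqrt{5 + o}$ ($F{\left(o \right)} = 8 - - \sqrt{5 + o} = 8 + \sqrt{5 + o}$)
$\frac{1}{9274 + F{\left(-100 \right)}} = \frac{1}{9274 + \left(8 + \sqrt{5 - 100}\right)} = \frac{1}{9274 + \left(8 + \sqrt{-95}\right)} = \frac{1}{9274 + \left(8 + i \sqrt{95}\right)} = \frac{1}{9282 + i \sqrt{95}}$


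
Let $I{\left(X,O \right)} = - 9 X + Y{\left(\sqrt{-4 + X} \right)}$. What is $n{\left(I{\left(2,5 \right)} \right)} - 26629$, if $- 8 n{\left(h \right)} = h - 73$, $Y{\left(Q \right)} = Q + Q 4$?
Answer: $- \frac{212941}{8} - \frac{5 i \sqrt{2}}{8} \approx -26618.0 - 0.88388 i$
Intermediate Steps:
$Y{\left(Q \right)} = 5 Q$ ($Y{\left(Q \right)} = Q + 4 Q = 5 Q$)
$I{\left(X,O \right)} = - 9 X + 5 \sqrt{-4 + X}$
$n{\left(h \right)} = \frac{73}{8} - \frac{h}{8}$ ($n{\left(h \right)} = - \frac{h - 73}{8} = - \frac{-73 + h}{8} = \frac{73}{8} - \frac{h}{8}$)
$n{\left(I{\left(2,5 \right)} \right)} - 26629 = \left(\frac{73}{8} - \frac{\left(-9\right) 2 + 5 \sqrt{-4 + 2}}{8}\right) - 26629 = \left(\frac{73}{8} - \frac{-18 + 5 \sqrt{-2}}{8}\right) - 26629 = \left(\frac{73}{8} - \frac{-18 + 5 i \sqrt{2}}{8}\right) - 26629 = \left(\frac{73}{8} + \left(\frac{9}{4} - \frac{5 i \sqrt{2}}{8}\right)\right) - 26629 = \left(\frac{91}{8} - \frac{5 i \sqrt{2}}{8}\right) - 26629 = - \frac{212941}{8} - \frac{5 i \sqrt{2}}{8}$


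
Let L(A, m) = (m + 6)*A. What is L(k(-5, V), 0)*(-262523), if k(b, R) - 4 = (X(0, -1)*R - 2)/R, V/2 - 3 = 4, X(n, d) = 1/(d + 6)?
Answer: -223669596/35 ≈ -6.3906e+6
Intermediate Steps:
X(n, d) = 1/(6 + d)
V = 14 (V = 6 + 2*4 = 6 + 8 = 14)
k(b, R) = 4 + (-2 + R/5)/R (k(b, R) = 4 + (R/(6 - 1) - 2)/R = 4 + (R/5 - 2)/R = 4 + (-2 + R/5)/R)
L(A, m) = A*(6 + m) (L(A, m) = (6 + m)*A = A*(6 + m))
L(k(-5, V), 0)*(-262523) = ((21/5 - 2/14)*(6 + 0))*(-262523) = ((21/5 - 2*1/14)*6)*(-262523) = ((21/5 - ⅐)*6)*(-262523) = ((142/35)*6)*(-262523) = (852/35)*(-262523) = -223669596/35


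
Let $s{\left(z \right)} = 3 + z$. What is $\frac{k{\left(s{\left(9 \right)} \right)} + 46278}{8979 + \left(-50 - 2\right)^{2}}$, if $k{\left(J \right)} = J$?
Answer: $\frac{46290}{11683} \approx 3.9622$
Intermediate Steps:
$\frac{k{\left(s{\left(9 \right)} \right)} + 46278}{8979 + \left(-50 - 2\right)^{2}} = \frac{\left(3 + 9\right) + 46278}{8979 + \left(-50 - 2\right)^{2}} = \frac{12 + 46278}{8979 + \left(-52\right)^{2}} = \frac{46290}{8979 + 2704} = \frac{46290}{11683}$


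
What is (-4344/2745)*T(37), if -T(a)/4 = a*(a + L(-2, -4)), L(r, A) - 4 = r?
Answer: 2785952/305 ≈ 9134.3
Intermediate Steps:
L(r, A) = 4 + r
T(a) = -4*a*(2 + a) (T(a) = -4*a*(a + (4 - 2)) = -4*a*(a + 2) = -4*a*(2 + a))
(-4344/2745)*T(37) = (-4344/2745)*(-4*37*(2 + 37)) = (-4344*1/2745)*(-4*37*39) = -1448/915*(-5772) = 2785952/305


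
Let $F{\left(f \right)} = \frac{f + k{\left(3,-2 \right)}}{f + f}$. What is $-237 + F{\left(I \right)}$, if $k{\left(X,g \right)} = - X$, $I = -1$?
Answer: $-235$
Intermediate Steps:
$F{\left(f \right)} = \frac{-3 + f}{2 f}$ ($F{\left(f \right)} = \frac{f - 3}{f + f} = \frac{f - 3}{2 f} = \left(-3 + f\right) \frac{1}{2 f} = \frac{-3 + f}{2 f}$)
$-237 + F{\left(I \right)} = -237 + \frac{-3 - 1}{2 \left(-1\right)} = -237 + \frac{1}{2} \left(-1\right) \left(-4\right) = -237 + 2 = -235$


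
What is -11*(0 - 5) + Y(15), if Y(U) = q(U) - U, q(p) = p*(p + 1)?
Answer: 280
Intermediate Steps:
q(p) = p*(1 + p)
Y(U) = -U + U*(1 + U) (Y(U) = U*(1 + U) - U = -U + U*(1 + U))
-11*(0 - 5) + Y(15) = -11*(0 - 5) + 15² = -11*(-5) + 225 = 55 + 225 = 280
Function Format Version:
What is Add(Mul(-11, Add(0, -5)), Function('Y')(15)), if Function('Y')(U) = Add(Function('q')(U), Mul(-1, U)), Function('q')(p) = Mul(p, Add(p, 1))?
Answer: 280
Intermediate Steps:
Function('q')(p) = Mul(p, Add(1, p))
Function('Y')(U) = Add(Mul(-1, U), Mul(U, Add(1, U))) (Function('Y')(U) = Add(Mul(U, Add(1, U)), Mul(-1, U)) = Add(Mul(-1, U), Mul(U, Add(1, U))))
Add(Mul(-11, Add(0, -5)), Function('Y')(15)) = Add(Mul(-11, Add(0, -5)), Pow(15, 2)) = Add(Mul(-11, -5), 225) = Add(55, 225) = 280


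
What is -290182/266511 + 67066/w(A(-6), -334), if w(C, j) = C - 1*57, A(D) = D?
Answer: -852005152/799533 ≈ -1065.6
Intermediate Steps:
w(C, j) = -57 + C (w(C, j) = C - 57 = -57 + C)
-290182/266511 + 67066/w(A(-6), -334) = -290182/266511 + 67066/(-57 - 6) = -290182*1/266511 + 67066/(-63) = -290182/266511 + 67066*(-1/63) = -290182/266511 - 67066/63 = -852005152/799533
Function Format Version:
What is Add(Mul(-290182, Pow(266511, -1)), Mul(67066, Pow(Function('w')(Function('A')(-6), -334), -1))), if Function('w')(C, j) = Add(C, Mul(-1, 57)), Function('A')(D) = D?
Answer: Rational(-852005152, 799533) ≈ -1065.6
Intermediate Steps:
Function('w')(C, j) = Add(-57, C) (Function('w')(C, j) = Add(C, -57) = Add(-57, C))
Add(Mul(-290182, Pow(266511, -1)), Mul(67066, Pow(Function('w')(Function('A')(-6), -334), -1))) = Add(Mul(-290182, Pow(266511, -1)), Mul(67066, Pow(Add(-57, -6), -1))) = Add(Mul(-290182, Rational(1, 266511)), Mul(67066, Pow(-63, -1))) = Add(Rational(-290182, 266511), Mul(67066, Rational(-1, 63))) = Add(Rational(-290182, 266511), Rational(-67066, 63)) = Rational(-852005152, 799533)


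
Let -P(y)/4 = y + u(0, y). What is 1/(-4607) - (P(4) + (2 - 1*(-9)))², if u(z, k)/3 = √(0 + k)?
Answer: -3874488/4607 ≈ -841.00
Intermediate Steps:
u(z, k) = 3*√k (u(z, k) = 3*√(0 + k) = 3*√k)
P(y) = -12*√y - 4*y (P(y) = -4*(y + 3*√y) = -12*√y - 4*y)
1/(-4607) - (P(4) + (2 - 1*(-9)))² = 1/(-4607) - ((-12*√4 - 4*4) + (2 - 1*(-9)))² = -1/4607 - ((-12*2 - 16) + (2 + 9))² = -1/4607 - ((-24 - 16) + 11)² = -1/4607 - (-40 + 11)² = -1/4607 - 1*(-29)² = -1/4607 - 1*841 = -1/4607 - 841 = -3874488/4607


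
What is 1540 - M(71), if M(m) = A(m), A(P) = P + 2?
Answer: 1467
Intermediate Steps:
A(P) = 2 + P
M(m) = 2 + m
1540 - M(71) = 1540 - (2 + 71) = 1540 - 1*73 = 1540 - 73 = 1467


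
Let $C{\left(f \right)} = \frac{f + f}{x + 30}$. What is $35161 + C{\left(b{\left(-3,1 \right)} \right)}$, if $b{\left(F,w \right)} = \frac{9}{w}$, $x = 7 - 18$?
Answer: $\frac{668077}{19} \approx 35162.0$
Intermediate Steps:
$x = -11$ ($x = 7 - 18 = -11$)
$C{\left(f \right)} = \frac{2 f}{19}$ ($C{\left(f \right)} = \frac{f + f}{-11 + 30} = \frac{2 f}{19}$)
$35161 + C{\left(b{\left(-3,1 \right)} \right)} = 35161 + \frac{2 \cdot \frac{9}{1}}{19} = 35161 + \frac{2 \cdot 9 \cdot 1}{19} = 35161 + \frac{2}{19} \cdot 9 = 35161 + \frac{18}{19} = \frac{668077}{19}$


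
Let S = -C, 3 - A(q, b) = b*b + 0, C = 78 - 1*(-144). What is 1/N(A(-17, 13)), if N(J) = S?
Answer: -1/222 ≈ -0.0045045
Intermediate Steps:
C = 222 (C = 78 + 144 = 222)
A(q, b) = 3 - b² (A(q, b) = 3 - (b*b + 0) = 3 - (b² + 0) = 3 - b²)
S = -222 (S = -1*222 = -222)
N(J) = -222
1/N(A(-17, 13)) = 1/(-222) = -1/222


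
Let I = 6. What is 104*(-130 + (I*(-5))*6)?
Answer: -32240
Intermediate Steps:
104*(-130 + (I*(-5))*6) = 104*(-130 + (6*(-5))*6) = 104*(-130 - 30*6) = 104*(-130 - 180) = 104*(-310) = -32240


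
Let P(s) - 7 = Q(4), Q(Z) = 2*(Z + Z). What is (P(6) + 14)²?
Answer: 1369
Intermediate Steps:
Q(Z) = 4*Z (Q(Z) = 2*(2*Z) = 4*Z)
P(s) = 23 (P(s) = 7 + 4*4 = 7 + 16 = 23)
(P(6) + 14)² = (23 + 14)² = 37² = 1369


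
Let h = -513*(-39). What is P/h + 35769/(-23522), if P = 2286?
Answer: -3870521/2752074 ≈ -1.4064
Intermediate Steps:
h = 20007
P/h + 35769/(-23522) = 2286/20007 + 35769/(-23522) = 2286*(1/20007) + 35769*(-1/23522) = 254/2223 - 35769/23522 = -3870521/2752074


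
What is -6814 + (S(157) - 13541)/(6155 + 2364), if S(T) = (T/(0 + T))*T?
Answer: -8294550/1217 ≈ -6815.6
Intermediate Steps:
S(T) = T (S(T) = (T/T)*T = 1*T = T)
-6814 + (S(157) - 13541)/(6155 + 2364) = -6814 + (157 - 13541)/(6155 + 2364) = -6814 - 13384/8519 = -6814 - 13384*1/8519 = -6814 - 1912/1217 = -8294550/1217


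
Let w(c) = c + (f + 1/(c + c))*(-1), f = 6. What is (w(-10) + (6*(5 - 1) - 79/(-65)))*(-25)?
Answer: -12045/52 ≈ -231.63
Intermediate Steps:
w(c) = -6 + c - 1/(2*c) (w(c) = c + (6 + 1/(c + c))*(-1) = c + (6 + 1/(2*c))*(-1) = c + (-6 - 1/(2*c)) = -6 + c - 1/(2*c))
(w(-10) + (6*(5 - 1) - 79/(-65)))*(-25) = ((-6 - 10 - ½/(-10)) + (6*(5 - 1) - 79/(-65)))*(-25) = ((-6 - 10 - ½*(-⅒)) + (6*4 - 79*(-1)/65))*(-25) = ((-6 - 10 + 1/20) + (24 - 1*(-79/65)))*(-25) = (-319/20 + (24 + 79/65))*(-25) = (-319/20 + 1639/65)*(-25) = (2409/260)*(-25) = -12045/52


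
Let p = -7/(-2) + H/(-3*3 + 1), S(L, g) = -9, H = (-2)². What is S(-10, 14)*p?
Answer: -27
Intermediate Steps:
H = 4
p = 3 (p = -7/(-2) + 4/(-3*3 + 1) = -7*(-½) + 4/(-9 + 1) = 7/2 + 4/(-8) = 7/2 + 4*(-⅛) = 7/2 - ½ = 3)
S(-10, 14)*p = -9*3 = -27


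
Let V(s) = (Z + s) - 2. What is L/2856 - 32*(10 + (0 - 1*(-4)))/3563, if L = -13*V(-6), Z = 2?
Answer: -23847/242284 ≈ -0.098426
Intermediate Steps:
V(s) = s (V(s) = (2 + s) - 2 = s)
L = 78 (L = -13*(-6) = 78)
L/2856 - 32*(10 + (0 - 1*(-4)))/3563 = 78/2856 - 32*(10 + (0 - 1*(-4)))/3563 = 78*(1/2856) - 32*(10 + (0 + 4))*(1/3563) = 13/476 - 32*(10 + 4)*(1/3563) = 13/476 - 32*14*(1/3563) = 13/476 - 448*1/3563 = 13/476 - 64/509 = -23847/242284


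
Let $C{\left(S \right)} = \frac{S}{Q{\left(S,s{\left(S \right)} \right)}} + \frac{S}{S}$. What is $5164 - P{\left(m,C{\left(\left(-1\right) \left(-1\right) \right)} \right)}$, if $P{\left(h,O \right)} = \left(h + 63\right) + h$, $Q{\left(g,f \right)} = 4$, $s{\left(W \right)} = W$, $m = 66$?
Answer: $4969$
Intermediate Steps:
$C{\left(S \right)} = 1 + \frac{S}{4}$ ($C{\left(S \right)} = \frac{S}{4} + \frac{S}{S} = S \frac{1}{4} + 1 = \frac{S}{4} + 1 = 1 + \frac{S}{4}$)
$P{\left(h,O \right)} = 63 + 2 h$ ($P{\left(h,O \right)} = \left(63 + h\right) + h = 63 + 2 h$)
$5164 - P{\left(m,C{\left(\left(-1\right) \left(-1\right) \right)} \right)} = 5164 - \left(63 + 2 \cdot 66\right) = 5164 - \left(63 + 132\right) = 5164 - 195 = 4969$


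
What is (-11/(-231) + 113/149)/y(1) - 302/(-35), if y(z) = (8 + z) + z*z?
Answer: 3893/447 ≈ 8.7092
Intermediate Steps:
y(z) = 8 + z + z**2 (y(z) = (8 + z) + z**2 = 8 + z + z**2)
(-11/(-231) + 113/149)/y(1) - 302/(-35) = (-11/(-231) + 113/149)/(8 + 1 + 1**2) - 302/(-35) = (-11*(-1/231) + 113*(1/149))/(8 + 1 + 1) - 302*(-1/35) = (1/21 + 113/149)/10 + 302/35 = (2522/3129)*(1/10) + 302/35 = 1261/15645 + 302/35 = 3893/447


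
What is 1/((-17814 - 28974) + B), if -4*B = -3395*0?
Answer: -1/46788 ≈ -2.1373e-5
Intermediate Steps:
B = 0 (B = -(-3395)*0/4 = -1/4*0 = 0)
1/((-17814 - 28974) + B) = 1/((-17814 - 28974) + 0) = 1/(-46788 + 0) = 1/(-46788) = -1/46788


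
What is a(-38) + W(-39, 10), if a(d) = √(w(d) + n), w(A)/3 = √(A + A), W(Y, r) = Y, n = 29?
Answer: -39 + √(29 + 6*I*√19) ≈ -33.167 + 2.2418*I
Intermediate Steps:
w(A) = 3*√2*√A (w(A) = 3*√(A + A) = 3*√(2*A) = 3*(√2*√A) = 3*√2*√A)
a(d) = √(29 + 3*√2*√d) (a(d) = √(3*√2*√d + 29) = √(29 + 3*√2*√d))
a(-38) + W(-39, 10) = √(29 + 3*√2*√(-38)) - 39 = √(29 + 3*√2*(I*√38)) - 39 = √(29 + 6*I*√19) - 39 = -39 + √(29 + 6*I*√19)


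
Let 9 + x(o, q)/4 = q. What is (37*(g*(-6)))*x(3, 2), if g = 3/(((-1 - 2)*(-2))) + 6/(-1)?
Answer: -34188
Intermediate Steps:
x(o, q) = -36 + 4*q
g = -11/2 (g = 3/((-3*(-2))) + 6*(-1) = 3/6 - 6 = 3*(⅙) - 6 = ½ - 6 = -11/2 ≈ -5.5000)
(37*(g*(-6)))*x(3, 2) = (37*(-11/2*(-6)))*(-36 + 4*2) = (37*33)*(-36 + 8) = 1221*(-28) = -34188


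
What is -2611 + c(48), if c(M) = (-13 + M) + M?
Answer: -2528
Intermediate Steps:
c(M) = -13 + 2*M
-2611 + c(48) = -2611 + (-13 + 2*48) = -2611 + (-13 + 96) = -2611 + 83 = -2528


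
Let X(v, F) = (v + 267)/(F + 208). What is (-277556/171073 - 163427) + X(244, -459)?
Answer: -7017601824780/42939323 ≈ -1.6343e+5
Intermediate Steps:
X(v, F) = (267 + v)/(208 + F)
(-277556/171073 - 163427) + X(244, -459) = (-277556/171073 - 163427) + (267 + 244)/(208 - 459) = (-277556*1/171073 - 163427) + 511/(-251) = (-277556/171073 - 163427) - 1/251*511 = -27958224727/171073 - 511/251 = -7017601824780/42939323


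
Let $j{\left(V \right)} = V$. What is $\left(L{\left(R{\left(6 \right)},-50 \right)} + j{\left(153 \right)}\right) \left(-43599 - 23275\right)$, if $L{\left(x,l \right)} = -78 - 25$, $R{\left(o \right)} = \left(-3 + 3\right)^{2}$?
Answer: $-3343700$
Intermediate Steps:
$R{\left(o \right)} = 0$ ($R{\left(o \right)} = 0^{2} = 0$)
$L{\left(x,l \right)} = -103$
$\left(L{\left(R{\left(6 \right)},-50 \right)} + j{\left(153 \right)}\right) \left(-43599 - 23275\right) = \left(-103 + 153\right) \left(-43599 - 23275\right) = 50 \left(-66874\right) = -3343700$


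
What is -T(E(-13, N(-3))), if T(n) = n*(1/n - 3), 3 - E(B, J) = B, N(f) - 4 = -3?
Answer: 47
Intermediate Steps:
N(f) = 1 (N(f) = 4 - 3 = 1)
E(B, J) = 3 - B
T(n) = n*(-3 + 1/n)
-T(E(-13, N(-3))) = -(1 - 3*(3 - 1*(-13))) = -(1 - 3*(3 + 13)) = -(1 - 3*16) = -(1 - 48) = -1*(-47) = 47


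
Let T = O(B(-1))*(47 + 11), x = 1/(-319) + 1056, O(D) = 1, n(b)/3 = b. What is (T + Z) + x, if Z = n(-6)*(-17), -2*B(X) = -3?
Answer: 452979/319 ≈ 1420.0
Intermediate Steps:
n(b) = 3*b
B(X) = 3/2 (B(X) = -½*(-3) = 3/2)
Z = 306 (Z = (3*(-6))*(-17) = -18*(-17) = 306)
x = 336863/319 (x = -1/319 + 1056 = 336863/319 ≈ 1056.0)
T = 58 (T = 1*(47 + 11) = 1*58 = 58)
(T + Z) + x = (58 + 306) + 336863/319 = 364 + 336863/319 = 452979/319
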